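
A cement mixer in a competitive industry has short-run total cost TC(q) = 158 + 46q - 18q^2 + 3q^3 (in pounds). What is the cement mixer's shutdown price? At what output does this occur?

The shutdown price is the minimum of AVC. VC = 46q - 18q^2 + 3q^3, so AVC = 46 - 18q + 3q^2.
dAVC/dq = -18 + 6q = 0 gives q = 3. min AVC = 46 - 18·3 + 3·3^2 = 19.
For P < £19 the firm produces nothing.

£19 per unit, at q = 3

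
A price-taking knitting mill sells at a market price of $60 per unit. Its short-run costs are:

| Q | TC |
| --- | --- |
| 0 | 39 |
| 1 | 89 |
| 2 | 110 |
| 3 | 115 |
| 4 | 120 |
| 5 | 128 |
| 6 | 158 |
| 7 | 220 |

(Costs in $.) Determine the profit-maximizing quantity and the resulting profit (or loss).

Q = 6; profit = $202

Profit at each row (π = 60Q − TC): Q=0: -39; Q=1: -29; Q=2: 10; Q=3: 65; Q=4: 120; Q=5: 172; Q=6: 202; Q=7: 200.
Profit is maximized at Q = 6. AVC there is 119/6 = $19.83 ≤ P, so producing beats shutting down (which would give -$39).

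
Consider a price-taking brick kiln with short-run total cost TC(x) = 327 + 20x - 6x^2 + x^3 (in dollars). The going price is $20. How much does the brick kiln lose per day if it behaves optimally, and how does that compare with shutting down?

Profit = -$295 at x = 4

AVC = 20 - 6x + x^2 has its minimum $11 at x = 3; price $20 clears that bar, so the firm operates.
MC = 20 - 12x + 3x^2. Setting P = MC and taking the root on the rising branch gives x* = 4.
TR = 20·4 = 80. TC = 327 + 48 = 375. Profit = 80 − 375 = -$295.
That loss of $295 beats the $327 the firm would lose by shutting down; producing recovers $32 of fixed cost.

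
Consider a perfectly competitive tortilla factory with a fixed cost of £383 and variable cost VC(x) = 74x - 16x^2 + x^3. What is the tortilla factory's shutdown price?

Short-run supply begins at min AVC. From VC = 74x - 16x^2 + x^3, AVC = 74 - 16x + x^2.
At the minimum of AVC, MC = AVC. MC = 74 - 32x + 3x^2; setting MC = AVC gives 2x^2 - 16x = 0, so x = 8. min AVC = 10.
For P < £10 the firm produces nothing.

£10 per unit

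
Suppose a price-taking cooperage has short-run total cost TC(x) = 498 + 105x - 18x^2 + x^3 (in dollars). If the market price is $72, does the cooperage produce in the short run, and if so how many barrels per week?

Strip out fixed cost: VC = 105x - 18x^2 + x^3. Then AVC = 105 - 18x + x^2 and MC = 105 - 36x + 3x^2.
The AVC parabola has its vertex at x = 18/2 = 9, where AVC = 105 - 18·9 + 9^2 = $24.
Because $72 ≥ $24, revenue can cover variable cost; the firm operates.
Set P = MC: 72 = 105 - 36x + 3x^2 → 33 - 36x + 3x^2 = 0. The roots are x = 1 and x = 11; the profit-maximizing output is on the rising part of MC, so x* = 11.
Check: AVC at x = 11 is $28 ≤ P, so revenue covers variable cost.
Profit = P·x − TC = 72·11 − 806 = -$14, a loss, but smaller than the $498 fixed cost the firm would lose by shutting down.

Produce at x = 11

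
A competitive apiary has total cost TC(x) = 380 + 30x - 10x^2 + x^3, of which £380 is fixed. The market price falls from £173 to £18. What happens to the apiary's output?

AVC = 30 - 10x + x^2, minimized at x = 5 where min AVC = £5. MC = 30 - 20x + 3x^2.
With P = £173 above the shutdown price, P = MC gives x = 11.
At P = £18 ≥ min AVC, set P = MC: x = 6. The firm stays open but cuts output.

Output falls from 11 to 6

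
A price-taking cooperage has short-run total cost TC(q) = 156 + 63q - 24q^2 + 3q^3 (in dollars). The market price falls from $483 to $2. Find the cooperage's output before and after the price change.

MC = 63 - 48q + 9q^2; the shutdown threshold is min AVC = $15 (at q = 4).
At P = $483 ≥ min AVC, set P = MC on the rising branch: q = 10.
At P = $2 < min AVC = $15, price no longer covers variable cost at any output, so the firm shuts down: q = 0.

Output falls from 10 to 0 (the firm shuts down)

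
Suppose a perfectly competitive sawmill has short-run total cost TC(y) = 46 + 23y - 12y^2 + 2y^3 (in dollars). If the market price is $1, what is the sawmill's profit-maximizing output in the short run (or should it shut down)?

Shut down

Variable cost is VC = 23y - 12y^2 + 2y^3, so AVC = VC/y = 23 - 12y + 2y^2 and MC = dTC/dy = 23 - 24y + 6y^2.
AVC hits its minimum where MC = AVC, at y = 3, giving min AVC = 23 - 12·3 + 2·3^2 = $5.
Since P = $1 < min AVC = $5, price fails to cover variable cost at any output.
The firm minimizes its loss by shutting down and losing only its fixed cost of $46.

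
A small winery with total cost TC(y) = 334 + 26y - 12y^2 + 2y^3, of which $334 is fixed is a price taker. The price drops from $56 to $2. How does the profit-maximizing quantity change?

Output falls from 5 to 0 (the firm shuts down)

AVC = 26 - 12y + 2y^2, minimized at y = 3 where min AVC = $8. MC = 26 - 24y + 6y^2.
With P = $56 above the shutdown price, P = MC gives y = 5.
At P = $2 < min AVC = $8, price no longer covers variable cost at any output, so the firm shuts down: y = 0.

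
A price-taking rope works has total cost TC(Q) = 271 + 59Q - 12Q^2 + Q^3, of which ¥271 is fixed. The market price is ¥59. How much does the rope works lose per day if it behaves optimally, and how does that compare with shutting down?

Profit = -¥15 at Q = 8

AVC = 59 - 12Q + Q^2; min AVC = ¥23 at Q = 6. Since P = ¥59 ≥ min AVC, the firm produces.
MC = 59 - 24Q + 3Q^2. Setting P = MC and taking the root on the rising branch gives Q* = 8.
TR = 59·8 = 472. TC = 271 + 216 = 487. Profit = 472 − 487 = -¥15.
That loss of ¥15 beats the ¥271 the firm would lose by shutting down; producing recovers ¥256 of fixed cost.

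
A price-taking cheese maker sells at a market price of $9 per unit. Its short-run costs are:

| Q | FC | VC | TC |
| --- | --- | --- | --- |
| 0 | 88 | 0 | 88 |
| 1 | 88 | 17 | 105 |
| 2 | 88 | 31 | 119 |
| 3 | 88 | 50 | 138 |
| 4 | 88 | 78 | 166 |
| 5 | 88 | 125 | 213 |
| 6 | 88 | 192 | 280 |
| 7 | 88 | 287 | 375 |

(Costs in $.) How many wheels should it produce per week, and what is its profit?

Q = 0 (shut down); profit = -$88

Profit at each row (π = 9Q − TC): Q=0: -88; Q=1: -96; Q=2: -101; Q=3: -111; Q=4: -130; Q=5: -168; Q=6: -226; Q=7: -312.
Profit is highest at Q = 0. Equivalently, the lowest AVC in the table is 31/2 ≈ $15.50 at Q = 2, and P = $9 falls below it — price never covers variable cost, so the firm shuts down and loses only its fixed cost.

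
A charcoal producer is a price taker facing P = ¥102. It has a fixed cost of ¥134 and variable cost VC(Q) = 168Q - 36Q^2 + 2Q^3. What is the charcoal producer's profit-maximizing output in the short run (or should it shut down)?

From TC, MC = TC'(Q) = 168 - 72Q + 6Q^2 and AVC = VC/Q = 168 - 36Q + 2Q^2.
AVC is minimized where dAVC/dQ = -36 + 4Q = 0, at Q = 9; min AVC = 168 - 36·9 + 2·9^2 = ¥6.
Since P = ¥102 ≥ min AVC = ¥6, price covers variable cost and the firm should produce.
P = MC gives 66 - 72Q + 6Q^2 = 0, with roots 1 and 11. Take the larger (rising MC): Q* = 11.
Check: AVC at Q = 11 is ¥14 ≤ P, so revenue covers variable cost.
Profit = P·Q − TC = 102·11 − 288 = ¥834.

Produce at Q = 11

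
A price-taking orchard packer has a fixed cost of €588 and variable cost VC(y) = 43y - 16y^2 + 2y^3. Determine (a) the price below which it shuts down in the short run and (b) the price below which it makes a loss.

Shutdown price = €11; break-even price = €113

Shutdown price = min AVC. AVC = 43 - 16y + 2y^2, with vertex at y = 4 and minimum €11.
ATC = 588/y + 43 - 16y + 2y^2. Setting dATC/dy = −588/y^2 − 16 + 4y = 0 gives y = 7 (since 4·7^3 − 16·7^2 = 588).
min ATC = 588/7 + 43 − 16·7 + 2·7^2 = €113. That is the break-even price.
Between these two prices the firm operates at a loss; above €113 it earns a profit.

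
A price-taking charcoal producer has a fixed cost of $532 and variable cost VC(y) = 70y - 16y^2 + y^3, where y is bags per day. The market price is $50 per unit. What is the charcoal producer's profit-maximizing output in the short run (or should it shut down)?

Produce at y = 10

From TC, MC = TC'(y) = 70 - 32y + 3y^2 and AVC = VC/y = 70 - 16y + y^2.
The AVC parabola has its vertex at y = 16/2 = 8, where AVC = 70 - 16·8 + 8^2 = $6.
P = $50 exceeds min AVC = $6, so the firm stays open.
P = MC gives 20 - 32y + 3y^2 = 0, with roots 2/3 and 10. Take the larger (rising MC): y* = 10.
Check: AVC at y = 10 is $10 ≤ P, so revenue covers variable cost.
Profit = P·y − TC = 50·10 − 632 = -$132, a loss, but smaller than the $532 fixed cost the firm would lose by shutting down.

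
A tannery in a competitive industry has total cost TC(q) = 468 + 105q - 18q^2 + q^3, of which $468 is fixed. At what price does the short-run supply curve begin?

$24 per unit

The firm shuts down when price falls below the minimum of average variable cost. AVC = VC/q = 105 - 18q + q^2.
dAVC/dq = -18 + 2q = 0 gives q = 9. min AVC = 105 - 18·9 + 9^2 = 24.
For P < $24 the firm produces nothing.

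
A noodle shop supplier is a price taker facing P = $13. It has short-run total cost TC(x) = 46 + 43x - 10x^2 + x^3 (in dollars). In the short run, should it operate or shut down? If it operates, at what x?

Shut down

Strip out fixed cost: VC = 43x - 10x^2 + x^3. Then AVC = 43 - 10x + x^2 and MC = 43 - 20x + 3x^2.
AVC hits its minimum where MC = AVC, at x = 5, giving min AVC = 43 - 10·5 + 5^2 = $18.
P = $13 lies below min AVC = $18; no output level covers variable cost.
Shutting down limits the loss to fixed cost, $46.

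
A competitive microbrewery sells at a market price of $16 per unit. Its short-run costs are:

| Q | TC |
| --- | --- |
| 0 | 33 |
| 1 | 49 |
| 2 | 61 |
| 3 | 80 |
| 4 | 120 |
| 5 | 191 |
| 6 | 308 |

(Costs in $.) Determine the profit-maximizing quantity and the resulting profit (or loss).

Q = 2; profit = -$29

Tabulate TR − TC: Q=0: -33; Q=1: -33; Q=2: -29; Q=3: -32; Q=4: -56; Q=5: -111; Q=6: -212.
Profit is maximized at Q = 2. AVC there is 28/2 = $14 ≤ P, so producing beats shutting down (which would give -$33).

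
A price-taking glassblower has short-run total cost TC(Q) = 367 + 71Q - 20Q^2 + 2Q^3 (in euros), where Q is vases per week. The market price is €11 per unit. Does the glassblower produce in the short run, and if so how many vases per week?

From TC, MC = TC'(Q) = 71 - 40Q + 6Q^2 and AVC = VC/Q = 71 - 20Q + 2Q^2.
AVC hits its minimum where MC = AVC, at Q = 5, giving min AVC = 71 - 20·5 + 2·5^2 = €21.
Since P = €11 < min AVC = €21, price fails to cover variable cost at any output.
The firm minimizes its loss by shutting down and losing only its fixed cost of €367.

Shut down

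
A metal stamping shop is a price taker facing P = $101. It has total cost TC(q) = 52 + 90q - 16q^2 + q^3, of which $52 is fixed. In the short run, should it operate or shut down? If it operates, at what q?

Produce at q = 11

Strip out fixed cost: VC = 90q - 16q^2 + q^3. Then AVC = 90 - 16q + q^2 and MC = 90 - 32q + 3q^2.
The AVC parabola has its vertex at q = 16/2 = 8, where AVC = 90 - 16·8 + 8^2 = $26.
Because $101 ≥ $26, revenue can cover variable cost; the firm operates.
Set P = MC: 101 = 90 - 32q + 3q^2 → -11 - 32q + 3q^2 = 0. The roots are q = -1/3 and q = 11; the profit-maximizing output is on the rising part of MC, so q* = 11.
Check: AVC at q = 11 is $35 ≤ P, so revenue covers variable cost.
Profit = P·q − TC = 101·11 − 437 = $674.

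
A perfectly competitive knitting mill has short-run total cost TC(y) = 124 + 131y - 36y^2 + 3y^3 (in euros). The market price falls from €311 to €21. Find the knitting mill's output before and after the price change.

Output falls from 10 to 0 (the firm shuts down)

MC = 131 - 72y + 9y^2; the shutdown threshold is min AVC = €23 (at y = 6).
With P = €311 above the shutdown price, P = MC gives y = 10.
At P = €21 < min AVC = €23, price no longer covers variable cost at any output, so the firm shuts down: y = 0.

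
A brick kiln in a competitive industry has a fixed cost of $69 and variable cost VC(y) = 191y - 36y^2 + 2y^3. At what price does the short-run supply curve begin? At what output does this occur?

$29 per unit, at y = 9

Short-run supply begins at min AVC. From VC = 191y - 36y^2 + 2y^3, AVC = 191 - 36y + 2y^2.
dAVC/dy = -36 + 4y = 0 gives y = 9. min AVC = 191 - 36·9 + 2·9^2 = 29.
So the shutdown price is $29.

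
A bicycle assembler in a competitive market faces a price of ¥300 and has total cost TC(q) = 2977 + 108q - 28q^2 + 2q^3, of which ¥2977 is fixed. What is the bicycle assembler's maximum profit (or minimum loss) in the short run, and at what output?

AVC = 108 - 28q + 2q^2 has its minimum ¥10 at q = 7; price ¥300 clears that bar, so the firm operates.
With MC = 108 - 56q + 6q^2, P = MC on the upward-sloping part at q* = 12.
TR = 300·12 = 3600. TC = 2977 + 720 = 3697. Profit = 3600 − 3697 = -¥97.
By producing, the firm covers all variable cost plus ¥2880 of fixed cost; shutting down would lose the full ¥2977.

Profit = -¥97 at q = 12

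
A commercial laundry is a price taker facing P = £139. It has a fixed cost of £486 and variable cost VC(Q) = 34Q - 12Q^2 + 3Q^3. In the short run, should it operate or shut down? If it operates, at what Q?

Variable cost is VC = 34Q - 12Q^2 + 3Q^3, so AVC = VC/Q = 34 - 12Q + 3Q^2 and MC = dTC/dQ = 34 - 24Q + 9Q^2.
AVC hits its minimum where MC = AVC, at Q = 2, giving min AVC = 34 - 12·2 + 3·2^2 = £22.
Because £139 ≥ £22, revenue can cover variable cost; the firm operates.
P = MC gives -105 - 24Q + 9Q^2 = 0, with roots -7/3 and 5. Take the larger (rising MC): Q* = 5.
Check: AVC at Q = 5 is £49 ≤ P, so revenue covers variable cost.
Profit = P·Q − TC = 139·5 − 731 = -£36, a loss, but smaller than the £486 fixed cost the firm would lose by shutting down.

Produce at Q = 5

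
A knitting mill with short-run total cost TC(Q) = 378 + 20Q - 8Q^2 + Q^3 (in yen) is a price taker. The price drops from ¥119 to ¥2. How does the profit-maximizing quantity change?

Output falls from 9 to 0 (the firm shuts down)

MC = 20 - 16Q + 3Q^2; the shutdown threshold is min AVC = ¥4 (at Q = 4).
With P = ¥119 above the shutdown price, P = MC gives Q = 9.
At P = ¥2 < min AVC = ¥4, price no longer covers variable cost at any output, so the firm shuts down: Q = 0.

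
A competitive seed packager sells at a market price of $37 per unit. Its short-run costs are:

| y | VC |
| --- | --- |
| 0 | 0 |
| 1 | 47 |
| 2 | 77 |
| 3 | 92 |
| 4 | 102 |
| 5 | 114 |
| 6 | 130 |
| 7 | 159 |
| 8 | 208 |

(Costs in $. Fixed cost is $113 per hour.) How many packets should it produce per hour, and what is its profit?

y = 7; profit = -$13

Tabulate TR − TC: y=0: -113; y=1: -123; y=2: -116; y=3: -94; y=4: -67; y=5: -42; y=6: -21; y=7: -13; y=8: -25.
Profit is maximized at y = 7. AVC there is 159/7 = $22.71 ≤ P, so producing beats shutting down (which would give -$113).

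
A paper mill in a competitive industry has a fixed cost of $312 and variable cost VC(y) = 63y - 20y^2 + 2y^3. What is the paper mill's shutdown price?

The firm shuts down when price falls below the minimum of average variable cost. AVC = VC/y = 63 - 20y + 2y^2.
At the minimum of AVC, MC = AVC. MC = 63 - 40y + 6y^2; setting MC = AVC gives 4y^2 - 20y = 0, so y = 5. min AVC = 13.
The firm shuts down for any P below $13.

$13 per unit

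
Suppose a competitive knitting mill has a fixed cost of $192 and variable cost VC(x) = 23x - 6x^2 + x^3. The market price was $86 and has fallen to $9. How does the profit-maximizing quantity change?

AVC = 23 - 6x + x^2, minimized at x = 3 where min AVC = $14. MC = 23 - 12x + 3x^2.
With P = $86 above the shutdown price, P = MC gives x = 7.
At P = $9 < min AVC = $14, price no longer covers variable cost at any output, so the firm shuts down: x = 0.

Output falls from 7 to 0 (the firm shuts down)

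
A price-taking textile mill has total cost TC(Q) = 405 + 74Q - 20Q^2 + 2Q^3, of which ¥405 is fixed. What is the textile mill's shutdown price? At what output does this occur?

¥24 per unit, at Q = 5

Short-run supply begins at min AVC. From VC = 74Q - 20Q^2 + 2Q^3, AVC = 74 - 20Q + 2Q^2.
At the minimum of AVC, MC = AVC. MC = 74 - 40Q + 6Q^2; setting MC = AVC gives 4Q^2 - 20Q = 0, so Q = 5. min AVC = 24.
The firm shuts down for any P below ¥24.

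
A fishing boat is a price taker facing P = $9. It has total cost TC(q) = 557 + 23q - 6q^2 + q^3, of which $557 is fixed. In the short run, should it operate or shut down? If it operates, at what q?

Shut down

From TC, MC = TC'(q) = 23 - 12q + 3q^2 and AVC = VC/q = 23 - 6q + q^2.
AVC is minimized where dAVC/dq = -6 + 2q = 0, at q = 3; min AVC = 23 - 6·3 + 3^2 = $14.
P = $9 lies below min AVC = $14; no output level covers variable cost.
The firm minimizes its loss by shutting down and losing only its fixed cost of $557.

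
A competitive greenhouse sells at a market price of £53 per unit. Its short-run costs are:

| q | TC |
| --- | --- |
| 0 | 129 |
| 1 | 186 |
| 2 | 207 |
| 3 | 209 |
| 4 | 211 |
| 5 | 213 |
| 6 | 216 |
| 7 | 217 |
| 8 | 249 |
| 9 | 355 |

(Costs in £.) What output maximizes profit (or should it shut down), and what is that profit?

Profit at each row (π = 53q − TC): q=0: -129; q=1: -133; q=2: -101; q=3: -50; q=4: 1; q=5: 52; q=6: 102; q=7: 154; q=8: 175; q=9: 122.
Profit is maximized at q = 8. AVC there is 120/8 = £15 ≤ P, so producing beats shutting down (which would give -£129).

q = 8; profit = £175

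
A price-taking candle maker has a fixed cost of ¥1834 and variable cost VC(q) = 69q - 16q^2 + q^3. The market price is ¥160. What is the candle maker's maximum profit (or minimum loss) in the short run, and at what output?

Profit = -¥144 at q = 13

AVC = 69 - 16q + q^2 has its minimum ¥5 at q = 8; price ¥160 clears that bar, so the firm operates.
MC = 69 - 32q + 3q^2. Setting P = MC and taking the root on the rising branch gives q* = 13.
TR = 160·13 = 2080. TC = 1834 + 390 = 2224. Profit = 2080 − 2224 = -¥144.
By producing, the firm covers all variable cost plus ¥1690 of fixed cost; shutting down would lose the full ¥1834.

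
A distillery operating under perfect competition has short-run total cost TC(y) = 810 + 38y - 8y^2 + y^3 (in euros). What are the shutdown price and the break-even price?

AVC = 38 - 8y + y^2; minimized at y = 4, giving min AVC = €22. That is the shutdown price.
ATC = 810/y + 38 - 8y + y^2. Setting dATC/dy = −810/y^2 − 8 + 2y = 0 gives y = 9 (since 2·9^3 − 8·9^2 = 810).
min ATC = 810/9 + 38 − 8·9 + 9^2 = €137. That is the break-even price.
Between these two prices the firm operates at a loss; above €137 it earns a profit.

Shutdown price = €22; break-even price = €137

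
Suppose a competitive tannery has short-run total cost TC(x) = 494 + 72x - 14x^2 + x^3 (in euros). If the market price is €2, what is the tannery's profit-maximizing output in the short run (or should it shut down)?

Strip out fixed cost: VC = 72x - 14x^2 + x^3. Then AVC = 72 - 14x + x^2 and MC = 72 - 28x + 3x^2.
AVC hits its minimum where MC = AVC, at x = 7, giving min AVC = 72 - 14·7 + 7^2 = €23.
Since P = €2 < min AVC = €23, price fails to cover variable cost at any output.
Shutting down limits the loss to fixed cost, €494.

Shut down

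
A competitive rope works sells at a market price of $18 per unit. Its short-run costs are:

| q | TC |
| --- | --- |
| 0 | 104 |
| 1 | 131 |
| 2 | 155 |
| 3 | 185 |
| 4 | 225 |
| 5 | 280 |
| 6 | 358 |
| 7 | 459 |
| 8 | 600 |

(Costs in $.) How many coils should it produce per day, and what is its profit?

Compute π = P·q − TC at each output: q=0: -104; q=1: -113; q=2: -119; q=3: -131; q=4: -153; q=5: -190; q=6: -250; q=7: -333; q=8: -456.
Profit is highest at q = 0. Equivalently, the lowest AVC in the table is 51/2 ≈ $25.50 at q = 2, and P = $18 falls below it — price never covers variable cost, so the firm shuts down and loses only its fixed cost.

q = 0 (shut down); profit = -$104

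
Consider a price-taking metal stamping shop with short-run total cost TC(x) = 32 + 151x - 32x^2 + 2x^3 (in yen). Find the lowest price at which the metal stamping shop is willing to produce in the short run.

¥23 per unit

Short-run supply begins at min AVC. From VC = 151x - 32x^2 + 2x^3, AVC = 151 - 32x + 2x^2.
At the minimum of AVC, MC = AVC. MC = 151 - 64x + 6x^2; setting MC = AVC gives 4x^2 - 32x = 0, so x = 8. min AVC = 23.
So the shutdown price is ¥23.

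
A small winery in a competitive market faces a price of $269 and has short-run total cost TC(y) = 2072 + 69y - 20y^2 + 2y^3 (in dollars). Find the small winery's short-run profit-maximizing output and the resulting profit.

AVC = 69 - 20y + 2y^2 has its minimum $19 at y = 5; price $269 clears that bar, so the firm operates.
With MC = 69 - 40y + 6y^2, P = MC on the upward-sloping part at y* = 10.
TR = 269·10 = 2690. TC = 2072 + 690 = 2762. Profit = 2690 − 2762 = -$72.
By producing, the firm covers all variable cost plus $2000 of fixed cost; shutting down would lose the full $2072.

Profit = -$72 at y = 10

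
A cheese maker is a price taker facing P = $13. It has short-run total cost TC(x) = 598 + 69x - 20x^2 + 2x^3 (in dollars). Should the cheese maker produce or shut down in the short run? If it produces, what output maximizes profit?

Shut down

Strip out fixed cost: VC = 69x - 20x^2 + 2x^3. Then AVC = 69 - 20x + 2x^2 and MC = 69 - 40x + 6x^2.
AVC hits its minimum where MC = AVC, at x = 5, giving min AVC = 69 - 20·5 + 2·5^2 = $19.
With P < min AVC ($13 < $19), every unit sold adds to the loss.
The firm minimizes its loss by shutting down and losing only its fixed cost of $598.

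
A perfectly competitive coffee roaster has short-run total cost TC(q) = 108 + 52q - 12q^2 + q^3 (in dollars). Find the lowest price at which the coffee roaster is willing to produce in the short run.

$16 per unit

The firm shuts down when price falls below the minimum of average variable cost. AVC = VC/q = 52 - 12q + q^2.
At the minimum of AVC, MC = AVC. MC = 52 - 24q + 3q^2; setting MC = AVC gives 2q^2 - 12q = 0, so q = 6. min AVC = 16.
For P < $16 the firm produces nothing.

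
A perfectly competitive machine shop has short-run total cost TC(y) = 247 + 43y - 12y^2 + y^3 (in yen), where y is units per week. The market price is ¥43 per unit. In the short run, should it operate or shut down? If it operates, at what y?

Strip out fixed cost: VC = 43y - 12y^2 + y^3. Then AVC = 43 - 12y + y^2 and MC = 43 - 24y + 3y^2.
AVC hits its minimum where MC = AVC, at y = 6, giving min AVC = 43 - 12·6 + 6^2 = ¥7.
Because ¥43 ≥ ¥7, revenue can cover variable cost; the firm operates.
Solving P = MC: -24y + 3y^2 = 0 ⇒ y = 0 or 8. On the upward-sloping branch, y* = 8.
Check: AVC at y = 8 is ¥11 ≤ P, so revenue covers variable cost.
Profit = P·y − TC = 43·8 − 335 = ¥9.

Produce at y = 8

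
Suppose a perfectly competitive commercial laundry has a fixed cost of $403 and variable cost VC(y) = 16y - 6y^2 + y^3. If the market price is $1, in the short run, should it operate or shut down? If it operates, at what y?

Strip out fixed cost: VC = 16y - 6y^2 + y^3. Then AVC = 16 - 6y + y^2 and MC = 16 - 12y + 3y^2.
The AVC parabola has its vertex at y = 6/2 = 3, where AVC = 16 - 6·3 + 3^2 = $7.
P = $1 lies below min AVC = $7; no output level covers variable cost.
Shutting down limits the loss to fixed cost, $403.

Shut down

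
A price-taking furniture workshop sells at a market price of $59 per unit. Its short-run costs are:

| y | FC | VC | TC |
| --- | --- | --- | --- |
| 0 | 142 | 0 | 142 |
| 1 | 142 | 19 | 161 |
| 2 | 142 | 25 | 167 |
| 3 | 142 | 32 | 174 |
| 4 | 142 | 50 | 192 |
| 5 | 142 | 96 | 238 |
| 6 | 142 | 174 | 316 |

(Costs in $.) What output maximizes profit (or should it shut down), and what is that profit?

Profit at each row (π = 59y − TC): y=0: -142; y=1: -102; y=2: -49; y=3: 3; y=4: 44; y=5: 57; y=6: 38.
Profit is maximized at y = 5. AVC there is 96/5 = $19.20 ≤ P, so producing beats shutting down (which would give -$142).

y = 5; profit = $57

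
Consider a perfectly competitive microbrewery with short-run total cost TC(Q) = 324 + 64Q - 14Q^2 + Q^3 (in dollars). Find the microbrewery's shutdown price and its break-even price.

Shutdown price = $15; break-even price = $55

AVC = 64 - 14Q + Q^2; minimized at Q = 7, giving min AVC = $15. That is the shutdown price.
ATC = 324/Q + 64 - 14Q + Q^2. Setting dATC/dQ = −324/Q^2 − 14 + 2Q = 0 gives Q = 9 (since 2·9^3 − 14·9^2 = 324).
min ATC = 324/9 + 64 − 14·9 + 9^2 = $55. That is the break-even price.
For $15 ≤ P < $55 the firm produces at a loss; below $15 it shuts down.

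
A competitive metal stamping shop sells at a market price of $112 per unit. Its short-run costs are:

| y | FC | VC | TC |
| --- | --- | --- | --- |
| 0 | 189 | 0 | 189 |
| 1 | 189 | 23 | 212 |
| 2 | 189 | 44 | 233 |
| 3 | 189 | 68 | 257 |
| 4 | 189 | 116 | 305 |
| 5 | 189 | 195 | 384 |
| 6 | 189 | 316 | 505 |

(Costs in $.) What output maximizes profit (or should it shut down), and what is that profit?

Tabulate TR − TC: y=0: -189; y=1: -100; y=2: -9; y=3: 79; y=4: 143; y=5: 176; y=6: 167.
Profit is maximized at y = 5. AVC there is 195/5 = $39 ≤ P, so producing beats shutting down (which would give -$189).

y = 5; profit = $176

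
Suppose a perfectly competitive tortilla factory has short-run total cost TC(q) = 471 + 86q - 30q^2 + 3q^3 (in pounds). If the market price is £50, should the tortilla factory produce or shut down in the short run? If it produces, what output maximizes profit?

Produce at q = 6

Strip out fixed cost: VC = 86q - 30q^2 + 3q^3. Then AVC = 86 - 30q + 3q^2 and MC = 86 - 60q + 9q^2.
The AVC parabola has its vertex at q = 30/6 = 5, where AVC = 86 - 30·5 + 3·5^2 = £11.
P = £50 exceeds min AVC = £11, so the firm stays open.
Set P = MC: 50 = 86 - 60q + 9q^2 → 36 - 60q + 9q^2 = 0. The roots are q = 2/3 and q = 6; the profit-maximizing output is on the rising part of MC, so q* = 6.
Check: AVC at q = 6 is £14 ≤ P, so revenue covers variable cost.
Profit = P·q − TC = 50·6 − 555 = -£255, a loss, but smaller than the £471 fixed cost the firm would lose by shutting down.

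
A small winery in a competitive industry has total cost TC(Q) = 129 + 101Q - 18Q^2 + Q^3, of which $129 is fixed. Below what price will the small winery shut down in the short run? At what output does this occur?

$20 per unit, at Q = 9

The shutdown price is the minimum of AVC. VC = 101Q - 18Q^2 + Q^3, so AVC = 101 - 18Q + Q^2.
At the minimum of AVC, MC = AVC. MC = 101 - 36Q + 3Q^2; setting MC = AVC gives 2Q^2 - 18Q = 0, so Q = 9. min AVC = 20.
The firm shuts down for any P below $20.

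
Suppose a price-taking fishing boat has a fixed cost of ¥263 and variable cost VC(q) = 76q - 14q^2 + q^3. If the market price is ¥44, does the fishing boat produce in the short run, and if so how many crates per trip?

Strip out fixed cost: VC = 76q - 14q^2 + q^3. Then AVC = 76 - 14q + q^2 and MC = 76 - 28q + 3q^2.
The AVC parabola has its vertex at q = 14/2 = 7, where AVC = 76 - 14·7 + 7^2 = ¥27.
Since P = ¥44 ≥ min AVC = ¥27, price covers variable cost and the firm should produce.
Solving P = MC: 32 - 28q + 3q^2 = 0 ⇒ q = 4/3 or 8. On the upward-sloping branch, q* = 8.
Check: AVC at q = 8 is ¥28 ≤ P, so revenue covers variable cost.
Profit = P·q − TC = 44·8 − 487 = -¥135, a loss, but smaller than the ¥263 fixed cost the firm would lose by shutting down.

Produce at q = 8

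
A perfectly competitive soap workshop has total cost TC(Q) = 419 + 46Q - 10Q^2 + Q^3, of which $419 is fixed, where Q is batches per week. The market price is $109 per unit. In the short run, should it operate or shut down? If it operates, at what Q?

Produce at Q = 9

Variable cost is VC = 46Q - 10Q^2 + Q^3, so AVC = VC/Q = 46 - 10Q + Q^2 and MC = dTC/dQ = 46 - 20Q + 3Q^2.
The AVC parabola has its vertex at Q = 10/2 = 5, where AVC = 46 - 10·5 + 5^2 = $21.
Because $109 ≥ $21, revenue can cover variable cost; the firm operates.
Solving P = MC: -63 - 20Q + 3Q^2 = 0 ⇒ Q = -7/3 or 9. On the upward-sloping branch, Q* = 9.
Check: AVC at Q = 9 is $37 ≤ P, so revenue covers variable cost.
Profit = P·Q − TC = 109·9 − 752 = $229.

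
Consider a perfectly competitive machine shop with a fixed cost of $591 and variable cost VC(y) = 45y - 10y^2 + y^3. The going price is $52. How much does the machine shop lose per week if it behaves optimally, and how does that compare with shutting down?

Profit = -$395 at y = 7

AVC = 45 - 10y + y^2 has its minimum $20 at y = 5; price $52 clears that bar, so the firm operates.
With MC = 45 - 20y + 3y^2, P = MC on the upward-sloping part at y* = 7.
TR = 52·7 = 364. TC = 591 + 168 = 759. Profit = 364 − 759 = -$395.
Shutting down would mean losing the fixed cost of $591, so operating at a loss of $395 is better by $196.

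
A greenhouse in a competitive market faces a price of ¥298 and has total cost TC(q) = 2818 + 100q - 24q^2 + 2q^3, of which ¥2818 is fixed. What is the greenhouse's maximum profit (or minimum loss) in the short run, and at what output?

Profit = -¥398 at q = 11

AVC = 100 - 24q + 2q^2 has its minimum ¥28 at q = 6; price ¥298 clears that bar, so the firm operates.
MC = 100 - 48q + 6q^2. Setting P = MC and taking the root on the rising branch gives q* = 11.
TR = 298·11 = 3278. TC = 2818 + 858 = 3676. Profit = 3278 − 3676 = -¥398.
Shutting down would mean losing the fixed cost of ¥2818, so operating at a loss of ¥398 is better by ¥2420.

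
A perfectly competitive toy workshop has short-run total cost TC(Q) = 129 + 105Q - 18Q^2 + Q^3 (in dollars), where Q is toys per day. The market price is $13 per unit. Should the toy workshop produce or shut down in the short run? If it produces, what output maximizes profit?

Shut down

From TC, MC = TC'(Q) = 105 - 36Q + 3Q^2 and AVC = VC/Q = 105 - 18Q + Q^2.
The AVC parabola has its vertex at Q = 18/2 = 9, where AVC = 105 - 18·9 + 9^2 = $24.
With P < min AVC ($13 < $24), every unit sold adds to the loss.
The firm minimizes its loss by shutting down and losing only its fixed cost of $129.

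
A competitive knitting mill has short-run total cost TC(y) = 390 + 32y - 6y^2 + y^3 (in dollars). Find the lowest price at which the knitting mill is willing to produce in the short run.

$23 per unit

Short-run supply begins at min AVC. From VC = 32y - 6y^2 + y^3, AVC = 32 - 6y + y^2.
At the minimum of AVC, MC = AVC. MC = 32 - 12y + 3y^2; setting MC = AVC gives 2y^2 - 6y = 0, so y = 3. min AVC = 23.
So the shutdown price is $23.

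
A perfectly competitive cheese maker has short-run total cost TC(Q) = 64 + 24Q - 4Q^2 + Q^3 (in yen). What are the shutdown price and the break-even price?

Shutdown price = min AVC. AVC = 24 - 4Q + Q^2, with vertex at Q = 2 and minimum ¥20.
ATC = 64/Q + 24 - 4Q + Q^2. Setting dATC/dQ = −64/Q^2 − 4 + 2Q = 0 gives Q = 4 (since 2·4^3 − 4·4^2 = 64).
min ATC = 64/4 + 24 − 4·4 + 4^2 = ¥40. That is the break-even price.
For ¥20 ≤ P < ¥40 the firm produces at a loss; below ¥20 it shuts down.

Shutdown price = ¥20; break-even price = ¥40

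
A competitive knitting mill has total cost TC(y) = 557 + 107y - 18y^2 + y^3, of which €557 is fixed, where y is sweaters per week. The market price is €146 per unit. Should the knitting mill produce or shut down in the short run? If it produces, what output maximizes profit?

Produce at y = 13

Strip out fixed cost: VC = 107y - 18y^2 + y^3. Then AVC = 107 - 18y + y^2 and MC = 107 - 36y + 3y^2.
AVC hits its minimum where MC = AVC, at y = 9, giving min AVC = 107 - 18·9 + 9^2 = €26.
Since P = €146 ≥ min AVC = €26, price covers variable cost and the firm should produce.
P = MC gives -39 - 36y + 3y^2 = 0, with roots -1 and 13. Take the larger (rising MC): y* = 13.
Check: AVC at y = 13 is €42 ≤ P, so revenue covers variable cost.
Profit = P·y − TC = 146·13 − 1103 = €795.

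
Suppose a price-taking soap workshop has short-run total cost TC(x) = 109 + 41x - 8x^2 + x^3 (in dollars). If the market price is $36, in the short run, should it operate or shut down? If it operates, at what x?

Produce at x = 5

Strip out fixed cost: VC = 41x - 8x^2 + x^3. Then AVC = 41 - 8x + x^2 and MC = 41 - 16x + 3x^2.
The AVC parabola has its vertex at x = 8/2 = 4, where AVC = 41 - 8·4 + 4^2 = $25.
Because $36 ≥ $25, revenue can cover variable cost; the firm operates.
Set P = MC: 36 = 41 - 16x + 3x^2 → 5 - 16x + 3x^2 = 0. The roots are x = 1/3 and x = 5; the profit-maximizing output is on the rising part of MC, so x* = 5.
Check: AVC at x = 5 is $26 ≤ P, so revenue covers variable cost.
Profit = P·x − TC = 36·5 − 239 = -$59, a loss, but smaller than the $109 fixed cost the firm would lose by shutting down.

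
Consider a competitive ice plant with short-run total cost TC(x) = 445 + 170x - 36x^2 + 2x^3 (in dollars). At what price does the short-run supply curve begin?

The firm shuts down when price falls below the minimum of average variable cost. AVC = VC/x = 170 - 36x + 2x^2.
At the minimum of AVC, MC = AVC. MC = 170 - 72x + 6x^2; setting MC = AVC gives 4x^2 - 36x = 0, so x = 9. min AVC = 8.
The firm shuts down for any P below $8.

$8 per unit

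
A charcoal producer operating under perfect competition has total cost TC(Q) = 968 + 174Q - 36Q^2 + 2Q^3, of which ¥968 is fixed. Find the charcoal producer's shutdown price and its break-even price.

Shutdown price = min AVC. AVC = 174 - 36Q + 2Q^2, with vertex at Q = 9 and minimum ¥12.
ATC = 968/Q + 174 - 36Q + 2Q^2. Setting dATC/dQ = −968/Q^2 − 36 + 4Q = 0 gives Q = 11 (since 4·11^3 − 36·11^2 = 968).
min ATC = 968/11 + 174 − 36·11 + 2·11^2 = ¥108. That is the break-even price.
Between these two prices the firm operates at a loss; above ¥108 it earns a profit.

Shutdown price = ¥12; break-even price = ¥108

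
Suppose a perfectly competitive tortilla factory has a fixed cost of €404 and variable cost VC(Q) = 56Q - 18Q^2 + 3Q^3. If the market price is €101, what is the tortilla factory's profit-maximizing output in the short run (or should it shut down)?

Variable cost is VC = 56Q - 18Q^2 + 3Q^3, so AVC = VC/Q = 56 - 18Q + 3Q^2 and MC = dTC/dQ = 56 - 36Q + 9Q^2.
AVC hits its minimum where MC = AVC, at Q = 3, giving min AVC = 56 - 18·3 + 3·3^2 = €29.
P = €101 exceeds min AVC = €29, so the firm stays open.
P = MC gives -45 - 36Q + 9Q^2 = 0, with roots -1 and 5. Take the larger (rising MC): Q* = 5.
Check: AVC at Q = 5 is €41 ≤ P, so revenue covers variable cost.
Profit = P·Q − TC = 101·5 − 609 = -€104, a loss, but smaller than the €404 fixed cost the firm would lose by shutting down.

Produce at Q = 5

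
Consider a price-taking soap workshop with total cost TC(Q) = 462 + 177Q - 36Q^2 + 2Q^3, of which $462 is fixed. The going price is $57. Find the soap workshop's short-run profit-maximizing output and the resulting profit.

AVC = 177 - 36Q + 2Q^2; min AVC = $15 at Q = 9. Since P = $57 ≥ min AVC, the firm produces.
MC = 177 - 72Q + 6Q^2. Setting P = MC and taking the root on the rising branch gives Q* = 10.
TR = 57·10 = 570. TC = 462 + 170 = 632. Profit = 570 − 632 = -$62.
That loss of $62 beats the $462 the firm would lose by shutting down; producing recovers $400 of fixed cost.

Profit = -$62 at Q = 10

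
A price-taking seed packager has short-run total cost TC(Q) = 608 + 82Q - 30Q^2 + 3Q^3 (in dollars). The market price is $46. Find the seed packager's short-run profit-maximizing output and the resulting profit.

AVC = 82 - 30Q + 3Q^2; min AVC = $7 at Q = 5. Since P = $46 ≥ min AVC, the firm produces.
With MC = 82 - 60Q + 9Q^2, P = MC on the upward-sloping part at Q* = 6.
TR = 46·6 = 276. TC = 608 + 60 = 668. Profit = 276 − 668 = -$392.
That loss of $392 beats the $608 the firm would lose by shutting down; producing recovers $216 of fixed cost.

Profit = -$392 at Q = 6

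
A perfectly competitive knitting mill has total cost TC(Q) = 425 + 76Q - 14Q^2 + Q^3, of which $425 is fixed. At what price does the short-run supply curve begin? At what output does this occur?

The shutdown price is the minimum of AVC. VC = 76Q - 14Q^2 + Q^3, so AVC = 76 - 14Q + Q^2.
dAVC/dQ = -14 + 2Q = 0 gives Q = 7. min AVC = 76 - 14·7 + 7^2 = 27.
So the shutdown price is $27.

$27 per unit, at Q = 7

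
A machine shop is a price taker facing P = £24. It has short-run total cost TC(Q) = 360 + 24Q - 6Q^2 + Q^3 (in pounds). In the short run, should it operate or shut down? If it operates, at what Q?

Produce at Q = 4

From TC, MC = TC'(Q) = 24 - 12Q + 3Q^2 and AVC = VC/Q = 24 - 6Q + Q^2.
The AVC parabola has its vertex at Q = 6/2 = 3, where AVC = 24 - 6·3 + 3^2 = £15.
P = £24 exceeds min AVC = £15, so the firm stays open.
Set P = MC: 24 = 24 - 12Q + 3Q^2 → -12Q + 3Q^2 = 0. The roots are Q = 0 and Q = 4; the profit-maximizing output is on the rising part of MC, so Q* = 4.
Check: AVC at Q = 4 is £16 ≤ P, so revenue covers variable cost.
Profit = P·Q − TC = 24·4 − 424 = -£328, a loss, but smaller than the £360 fixed cost the firm would lose by shutting down.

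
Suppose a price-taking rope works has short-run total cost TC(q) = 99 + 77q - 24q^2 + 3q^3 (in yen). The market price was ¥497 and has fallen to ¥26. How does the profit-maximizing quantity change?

Output falls from 10 to 0 (the firm shuts down)

MC = 77 - 48q + 9q^2; the shutdown threshold is min AVC = ¥29 (at q = 4).
At P = ¥497 ≥ min AVC, set P = MC on the rising branch: q = 10.
At P = ¥26 < min AVC = ¥29, price no longer covers variable cost at any output, so the firm shuts down: q = 0.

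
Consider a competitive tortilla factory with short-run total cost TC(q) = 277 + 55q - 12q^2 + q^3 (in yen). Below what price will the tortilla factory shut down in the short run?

The firm shuts down when price falls below the minimum of average variable cost. AVC = VC/q = 55 - 12q + q^2.
dAVC/dq = -12 + 2q = 0 gives q = 6. min AVC = 55 - 12·6 + 6^2 = 19.
The firm shuts down for any P below ¥19.

¥19 per unit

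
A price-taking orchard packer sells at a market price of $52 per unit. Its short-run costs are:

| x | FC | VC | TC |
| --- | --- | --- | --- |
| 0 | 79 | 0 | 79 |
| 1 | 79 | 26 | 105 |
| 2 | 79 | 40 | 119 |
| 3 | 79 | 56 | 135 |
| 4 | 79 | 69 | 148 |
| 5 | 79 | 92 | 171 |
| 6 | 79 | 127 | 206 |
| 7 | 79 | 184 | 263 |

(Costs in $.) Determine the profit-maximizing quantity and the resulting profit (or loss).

x = 6; profit = $106

Tabulate TR − TC: x=0: -79; x=1: -53; x=2: -15; x=3: 21; x=4: 60; x=5: 89; x=6: 106; x=7: 101.
Profit is maximized at x = 6. AVC there is 127/6 = $21.17 ≤ P, so producing beats shutting down (which would give -$79).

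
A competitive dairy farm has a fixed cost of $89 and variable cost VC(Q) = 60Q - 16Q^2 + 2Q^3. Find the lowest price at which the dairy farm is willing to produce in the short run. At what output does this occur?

The shutdown price is the minimum of AVC. VC = 60Q - 16Q^2 + 2Q^3, so AVC = 60 - 16Q + 2Q^2.
dAVC/dQ = -16 + 4Q = 0 gives Q = 4. min AVC = 60 - 16·4 + 2·4^2 = 28.
For P < $28 the firm produces nothing.

$28 per unit, at Q = 4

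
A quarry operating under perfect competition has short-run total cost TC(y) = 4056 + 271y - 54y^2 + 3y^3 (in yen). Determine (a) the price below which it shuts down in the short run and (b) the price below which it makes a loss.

Shutdown price = ¥28; break-even price = ¥388

AVC = 271 - 54y + 3y^2; minimized at y = 9, giving min AVC = ¥28. That is the shutdown price.
ATC = 4056/y + 271 - 54y + 3y^2. Setting dATC/dy = −4056/y^2 − 54 + 6y = 0 gives y = 13 (since 6·13^3 − 54·13^2 = 4056).
min ATC = 4056/13 + 271 − 54·13 + 3·13^2 = ¥388. That is the break-even price.
For ¥28 ≤ P < ¥388 the firm produces at a loss; below ¥28 it shuts down.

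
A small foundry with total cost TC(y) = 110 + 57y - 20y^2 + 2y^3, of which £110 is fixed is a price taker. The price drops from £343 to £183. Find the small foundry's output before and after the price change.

Output falls from 11 to 9

AVC = 57 - 20y + 2y^2, minimized at y = 5 where min AVC = £7. MC = 57 - 40y + 6y^2.
With P = £343 above the shutdown price, P = MC gives y = 11.
At P = £183 ≥ min AVC, set P = MC: y = 9. The firm stays open but cuts output.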